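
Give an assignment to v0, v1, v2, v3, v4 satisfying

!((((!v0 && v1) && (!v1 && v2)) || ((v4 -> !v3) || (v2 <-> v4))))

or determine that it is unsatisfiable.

v0 = False, v1 = True, v2 = False, v3 = True, v4 = True

  !((((!v0 && v1) && (!v1 && v2)) || ((v4 -> !v3) || (v2 <-> v4)))) = True
    ((!v0 && v1) && (!v1 && v2)) || ((v4 -> !v3) || (v2 <-> v4)) = False
      (!v0 && v1) && (!v1 && v2) = False
        !v0 && v1 = True
          !v0 = True
        !v1 && v2 = False
          !v1 = False
      (v4 -> !v3) || (v2 <-> v4) = False
        v4 -> !v3 = False
          !v3 = False
        v2 <-> v4 = False
The formula evaluates to True.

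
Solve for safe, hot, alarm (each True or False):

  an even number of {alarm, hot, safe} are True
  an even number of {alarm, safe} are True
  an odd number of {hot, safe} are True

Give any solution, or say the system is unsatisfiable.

safe=T, hot=F, alarm=T

{alarm, hot, safe}: 2 true → even ✓
{alarm, safe}: 2 true → even ✓
{hot, safe}: 1 true → odd ✓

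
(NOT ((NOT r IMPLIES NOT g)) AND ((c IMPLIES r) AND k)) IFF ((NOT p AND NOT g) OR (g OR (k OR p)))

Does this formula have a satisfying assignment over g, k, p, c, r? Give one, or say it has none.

g = True, k = True, p = True, c = False, r = False

  (NOT ((NOT r IMPLIES NOT g)) AND ((c IMPLIES r) AND k)) IFF ((NOT p AND NOT g) OR (g OR (k OR p))) = True
    NOT ((NOT r IMPLIES NOT g)) AND ((c IMPLIES r) AND k) = True
      NOT ((NOT r IMPLIES NOT g)) = True
        NOT r IMPLIES NOT g = False
          NOT r = True
          NOT g = False
      (c IMPLIES r) AND k = True
        c IMPLIES r = True
    (NOT p AND NOT g) OR (g OR (k OR p)) = True
      NOT p AND NOT g = False
        NOT p = False
        NOT g = False
      g OR (k OR p) = True
        k OR p = True
The formula evaluates to True.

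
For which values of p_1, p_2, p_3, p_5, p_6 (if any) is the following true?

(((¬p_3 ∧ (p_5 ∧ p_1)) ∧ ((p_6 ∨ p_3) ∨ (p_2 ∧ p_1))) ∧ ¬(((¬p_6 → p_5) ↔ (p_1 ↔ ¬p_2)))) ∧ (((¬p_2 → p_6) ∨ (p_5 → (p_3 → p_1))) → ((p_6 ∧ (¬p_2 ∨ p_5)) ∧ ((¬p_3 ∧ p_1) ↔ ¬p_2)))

Case p_1 = True: the formula simplifies to (((¬p_3 ∧ p_5) ∧ ((p_6 ∨ p_3) ∨ p_2)) ∧ ¬(((¬p_6 → p_5) ↔ ¬p_2))) ∧ ((p_6 ∧ (¬p_2 ∨ p_5)) ∧ (¬p_3 ↔ ¬p_2)).
  p_6 = True: simplifies to ((¬p_3 ∧ p_5) ∧ ¬(¬p_2)) ∧ ((¬p_2 ∨ p_5) ∧ (¬p_3 ↔ ¬p_2)).
    p_2 = True: simplifies to (¬p_3 ∧ p_5) ∧ (p_5 ∧ p_3).
      p_3 = True: the conjunct ¬p_3 is False.
      p_3 = False: the conjunct p_3 is False.
    p_2 = False: the conjunct ¬(¬p_2) becomes ¬(¬False) = False.
  p_6 = False: the conjunct p_6 is False.
Case p_1 = False: the conjunct p_1 is False.
Both cases fail — unsatisfiable.

UNSATISFIABLE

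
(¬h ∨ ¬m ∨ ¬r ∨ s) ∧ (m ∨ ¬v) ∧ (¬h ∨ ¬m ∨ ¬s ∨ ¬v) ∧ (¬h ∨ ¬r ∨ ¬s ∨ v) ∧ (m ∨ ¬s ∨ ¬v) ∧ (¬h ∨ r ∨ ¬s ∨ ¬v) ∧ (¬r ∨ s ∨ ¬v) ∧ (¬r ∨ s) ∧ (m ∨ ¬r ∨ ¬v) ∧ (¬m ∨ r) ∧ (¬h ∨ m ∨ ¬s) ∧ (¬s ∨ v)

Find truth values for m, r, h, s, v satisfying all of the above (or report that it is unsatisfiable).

Set m = False.
  then (m ∨ ¬v) forces v = False.
  then (¬s ∨ v) forces s = False.
  then (¬r ∨ s) forces r = False.
Set h = True.
All clauses satisfied.

m = False, r = False, h = True, s = False, v = False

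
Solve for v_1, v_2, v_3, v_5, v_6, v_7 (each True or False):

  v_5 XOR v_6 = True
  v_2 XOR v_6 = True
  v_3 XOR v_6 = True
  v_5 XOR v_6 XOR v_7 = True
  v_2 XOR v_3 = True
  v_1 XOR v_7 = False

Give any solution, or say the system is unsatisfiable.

UNSATISFIABLE

Adding constraints 2, 3, 5 mod 2: every variable appears an even number of times on the left, so the left side is 0.
But the right sides sum to 1 (mod 2). 0 ≠ 1 — the system is inconsistent.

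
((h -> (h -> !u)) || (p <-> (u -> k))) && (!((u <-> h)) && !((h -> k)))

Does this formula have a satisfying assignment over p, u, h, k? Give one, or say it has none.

p = True, u = False, h = True, k = False

  (h -> (h -> !u)) || (p <-> (u -> k)) = True
    h -> (h -> !u) = True
      h -> !u = True
        !u = True
    p <-> (u -> k) = True
      u -> k = True
  !((u <-> h)) && !((h -> k)) = True
    !((u <-> h)) = True
      u <-> h = False
    !((h -> k)) = True
      h -> k = False
Both conjuncts True, so the formula holds.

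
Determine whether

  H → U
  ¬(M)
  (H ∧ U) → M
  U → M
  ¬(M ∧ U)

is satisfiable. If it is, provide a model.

Unit clause (¬M) forces M = False.
In (M ∨ ¬U) only ¬U is left, so U = False.
In (¬H ∨ U) only ¬H is left, so H = False.
Check each clause:
  (¬M): ¬M holds.
  (¬H ∨ M ∨ ¬U): ¬H holds.
  (¬H ∨ U): ¬H holds.
  (¬M ∨ ¬U): ¬M holds.
  (M ∨ ¬U): ¬U holds.
All clauses satisfied.

U=F; M=F; H=F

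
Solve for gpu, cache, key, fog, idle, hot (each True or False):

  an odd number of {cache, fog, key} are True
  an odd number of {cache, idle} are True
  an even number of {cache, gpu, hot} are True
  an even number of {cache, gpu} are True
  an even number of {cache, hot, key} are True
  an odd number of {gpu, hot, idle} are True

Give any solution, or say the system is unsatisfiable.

gpu = True; cache = True; key = True; fog = True; idle = False; hot = False

{cache, fog, key}: 3 true → odd ✓
{cache, idle}: 1 true → odd ✓
{cache, gpu, hot}: 2 true → even ✓
{cache, gpu}: 2 true → even ✓
{cache, hot, key}: 2 true → even ✓
{gpu, hot, idle}: 1 true → odd ✓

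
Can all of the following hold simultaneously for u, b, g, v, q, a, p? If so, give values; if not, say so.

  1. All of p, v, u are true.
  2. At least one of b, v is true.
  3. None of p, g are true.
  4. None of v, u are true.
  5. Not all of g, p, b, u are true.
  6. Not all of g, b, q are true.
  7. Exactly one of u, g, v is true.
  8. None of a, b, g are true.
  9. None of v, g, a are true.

Case u = True:
  Constraint (4) is violated (u=T) — contradiction.
Case u = False:
  Constraint (1) is violated (u=F) — contradiction.
Both cases fail — unsatisfiable.

The formula is unsatisfiable.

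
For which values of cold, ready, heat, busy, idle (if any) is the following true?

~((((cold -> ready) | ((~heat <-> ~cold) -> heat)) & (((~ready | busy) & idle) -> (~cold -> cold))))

cold: False, ready: True, heat: True, busy: True, idle: True

  ~((((cold -> ready) | ((~heat <-> ~cold) -> heat)) & (((~ready | busy) & idle) -> (~cold -> cold)))) = True
    ((cold -> ready) | ((~heat <-> ~cold) -> heat)) & (((~ready | busy) & idle) -> (~cold -> cold)) = False
      (cold -> ready) | ((~heat <-> ~cold) -> heat) = True
        cold -> ready = True
        (~heat <-> ~cold) -> heat = True
          ~heat <-> ~cold = False
            ~heat = False
            ~cold = True
      ((~ready | busy) & idle) -> (~cold -> cold) = False
        (~ready | busy) & idle = True
          ~ready | busy = True
            ~ready = False
        ~cold -> cold = False
          ~cold = True
The formula evaluates to True.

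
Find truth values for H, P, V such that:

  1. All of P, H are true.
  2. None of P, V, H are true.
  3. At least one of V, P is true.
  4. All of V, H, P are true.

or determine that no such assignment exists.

Case H = True:
  Constraint (2) is violated (H=T) — contradiction.
Case H = False:
  Constraint (1) is violated (H=F) — contradiction.
Both cases fail — unsatisfiable.

Unsatisfiable — no assignment works.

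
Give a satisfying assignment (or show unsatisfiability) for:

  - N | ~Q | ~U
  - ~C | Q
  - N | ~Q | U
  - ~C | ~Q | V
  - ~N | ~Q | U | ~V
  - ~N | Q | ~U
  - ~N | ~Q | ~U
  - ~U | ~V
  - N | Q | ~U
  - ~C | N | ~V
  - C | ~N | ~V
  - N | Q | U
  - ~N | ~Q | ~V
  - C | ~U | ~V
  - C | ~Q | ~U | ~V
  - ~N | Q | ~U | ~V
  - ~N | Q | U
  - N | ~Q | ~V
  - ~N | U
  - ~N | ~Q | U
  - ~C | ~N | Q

UNSATISFIABLE

Case N = True:
  (~N | U) forces U = True.
  (~N | Q | ~U) forces Q = True.
  Clause (~N | ~Q | ~U) is falsified — contradiction.
Case N = False:
  If Q = True:
    (N | ~Q | ~U) forces U = False.
    clause (N | ~Q | U) is falsified.
  If Q = False:
    (~C | Q) forces C = False.
    (N | Q | ~U) forces U = False.
    clause (N | Q | U) is falsified.
  Every sub-case reaches a contradiction.
Both cases fail, so the formula is unsatisfiable.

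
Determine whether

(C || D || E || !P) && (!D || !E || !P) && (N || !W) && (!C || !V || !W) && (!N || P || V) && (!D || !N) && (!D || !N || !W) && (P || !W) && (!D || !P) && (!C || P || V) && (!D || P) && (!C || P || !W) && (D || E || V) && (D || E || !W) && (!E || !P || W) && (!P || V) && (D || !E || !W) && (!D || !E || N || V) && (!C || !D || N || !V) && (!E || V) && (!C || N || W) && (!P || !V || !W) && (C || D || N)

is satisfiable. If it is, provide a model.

D = False, P = True, C = True, E = False, W = False, N = True, V = True

Try D = True:
  (!D || !N) forces N = False.
  (N || !W) forces W = False.
  (!D || !P) forces P = False.
  clause (!D || P) is falsified — backtrack.
So D = False.
Set P = True.
  then (!P || V) forces V = True.
  then (!P || !V || !W) forces W = False.
  then (!E || !P || W) forces E = False.
  then (C || D || E || !P) forces C = True.
  then (!C || N || W) forces N = True.
All clauses satisfied.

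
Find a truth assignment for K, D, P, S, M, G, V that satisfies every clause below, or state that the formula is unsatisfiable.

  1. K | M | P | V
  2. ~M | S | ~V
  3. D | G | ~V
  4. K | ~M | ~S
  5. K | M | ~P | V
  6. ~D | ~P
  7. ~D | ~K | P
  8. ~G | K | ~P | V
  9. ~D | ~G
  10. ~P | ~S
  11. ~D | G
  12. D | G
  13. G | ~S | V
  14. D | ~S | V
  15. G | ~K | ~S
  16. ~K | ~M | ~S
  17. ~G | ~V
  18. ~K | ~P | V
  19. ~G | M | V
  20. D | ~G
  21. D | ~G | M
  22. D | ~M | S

Unsatisfiable — no assignment works.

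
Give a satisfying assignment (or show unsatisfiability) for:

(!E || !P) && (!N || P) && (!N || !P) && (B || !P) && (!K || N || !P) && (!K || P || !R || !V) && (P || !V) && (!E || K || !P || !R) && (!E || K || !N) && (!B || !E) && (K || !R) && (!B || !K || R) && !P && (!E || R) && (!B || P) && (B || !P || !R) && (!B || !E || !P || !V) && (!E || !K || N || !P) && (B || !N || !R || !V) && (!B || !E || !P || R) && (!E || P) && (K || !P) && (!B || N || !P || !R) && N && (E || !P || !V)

No satisfying assignment exists.

Case N = True:
  (!N || P) forces P = True.
  Clause (!N || !P) is falsified — contradiction.
Case N = False:
  Clause (N) is falsified — contradiction.
Both cases fail, so the formula is unsatisfiable.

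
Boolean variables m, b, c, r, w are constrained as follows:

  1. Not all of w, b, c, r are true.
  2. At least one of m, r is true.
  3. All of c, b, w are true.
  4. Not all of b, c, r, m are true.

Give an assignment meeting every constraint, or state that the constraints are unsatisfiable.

m = True, b = True, c = True, r = False, w = True

  (1) {w, b, c, r}: 3/4 true — not all ✓
  (2) {m, r}: 1 true — at least one ✓
  (3) {c, b, w}: all 3 true ✓
  (4) {b, c, r, m}: 3/4 true — not all ✓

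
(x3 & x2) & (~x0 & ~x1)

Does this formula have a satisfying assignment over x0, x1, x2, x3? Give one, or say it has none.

x0 = False, x1 = False, x2 = True, x3 = True

  x3 & x2 = True
  ~x0 & ~x1 = True
    ~x0 = True
    ~x1 = True
Both conjuncts True, so the formula holds.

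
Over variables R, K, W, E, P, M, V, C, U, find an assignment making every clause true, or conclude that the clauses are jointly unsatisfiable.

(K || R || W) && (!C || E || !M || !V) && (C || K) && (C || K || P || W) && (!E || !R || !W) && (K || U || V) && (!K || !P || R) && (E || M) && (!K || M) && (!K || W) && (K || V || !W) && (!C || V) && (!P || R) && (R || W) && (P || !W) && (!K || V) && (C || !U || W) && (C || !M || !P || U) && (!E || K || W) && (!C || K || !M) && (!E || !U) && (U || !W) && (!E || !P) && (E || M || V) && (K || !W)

Try R = False:
  (!P || R) forces P = False.
  (R || W) forces W = True.
  clause (P || !W) is falsified — backtrack.
So R = True.
Set K = True.
  then (!K || M) forces M = True.
  then (!K || W) forces W = True.
  then (P || !W) forces P = True.
  then (!K || V) forces V = True.
  then (U || !W) forces U = True.
  then (!E || !P) forces E = False.
  then (!C || E || !M || !V) forces C = False.
All clauses satisfied.

R = True; K = True; W = True; E = False; P = True; M = True; V = True; C = False; U = True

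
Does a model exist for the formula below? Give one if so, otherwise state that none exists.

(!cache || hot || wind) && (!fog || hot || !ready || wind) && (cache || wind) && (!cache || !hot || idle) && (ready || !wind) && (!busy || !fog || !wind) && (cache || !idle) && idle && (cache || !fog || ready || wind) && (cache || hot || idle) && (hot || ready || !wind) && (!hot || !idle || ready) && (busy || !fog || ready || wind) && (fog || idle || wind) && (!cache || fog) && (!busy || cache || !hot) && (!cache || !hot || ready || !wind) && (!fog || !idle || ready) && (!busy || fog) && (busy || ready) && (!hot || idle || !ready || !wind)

wind = False; fog = True; hot = True; idle = True; ready = True; busy = False; cache = True

Unit clause (idle) forces idle = True.
In (cache || !idle) only cache is left, so cache = True.
In (!cache || fog) only fog is left, so fog = True.
In (!fog || !idle || ready) only ready is left, so ready = True.
Set wind = False.
  then (!cache || hot || wind) forces hot = True.
Set busy = False.
All clauses satisfied.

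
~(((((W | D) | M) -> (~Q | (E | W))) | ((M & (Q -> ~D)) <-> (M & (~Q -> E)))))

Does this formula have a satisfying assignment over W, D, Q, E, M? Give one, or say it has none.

W=F; D=T; Q=T; E=F; M=T

  ~(((((W | D) | M) -> (~Q | (E | W))) | ((M & (Q -> ~D)) <-> (M & (~Q -> E))))) = True
    (((W | D) | M) -> (~Q | (E | W))) | ((M & (Q -> ~D)) <-> (M & (~Q -> E))) = False
      ((W | D) | M) -> (~Q | (E | W)) = False
        (W | D) | M = True
          W | D = True
        ~Q | (E | W) = False
          ~Q = False
          E | W = False
      (M & (Q -> ~D)) <-> (M & (~Q -> E)) = False
        M & (Q -> ~D) = False
          Q -> ~D = False
            ~D = False
        M & (~Q -> E) = True
          ~Q -> E = True
            ~Q = False
The formula evaluates to True.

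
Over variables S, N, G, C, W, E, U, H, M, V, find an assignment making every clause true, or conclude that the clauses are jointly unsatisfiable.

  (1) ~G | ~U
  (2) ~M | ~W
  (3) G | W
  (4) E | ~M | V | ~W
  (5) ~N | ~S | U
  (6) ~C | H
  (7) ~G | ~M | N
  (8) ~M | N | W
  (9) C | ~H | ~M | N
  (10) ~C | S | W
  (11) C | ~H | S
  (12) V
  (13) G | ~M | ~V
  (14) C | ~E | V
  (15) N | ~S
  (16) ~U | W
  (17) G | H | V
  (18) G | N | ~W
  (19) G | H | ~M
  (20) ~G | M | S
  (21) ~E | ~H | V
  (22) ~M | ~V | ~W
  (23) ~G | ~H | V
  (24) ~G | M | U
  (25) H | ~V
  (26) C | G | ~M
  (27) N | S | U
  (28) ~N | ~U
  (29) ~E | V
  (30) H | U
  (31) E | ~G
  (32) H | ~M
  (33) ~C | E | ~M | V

S = False, N = True, G = False, C = True, W = True, E = False, U = False, H = True, M = False, V = True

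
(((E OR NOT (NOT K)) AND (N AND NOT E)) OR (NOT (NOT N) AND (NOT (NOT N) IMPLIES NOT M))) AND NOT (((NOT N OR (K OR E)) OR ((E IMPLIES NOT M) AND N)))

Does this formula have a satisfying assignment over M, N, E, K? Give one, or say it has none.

The conjunct NOT (((NOT N OR (K OR E)) OR ((E IMPLIES NOT M) AND N))) is unsatisfiable on its own:
  E = True: this becomes NOT ((True OR (NOT M AND N))) = False.
  E = False: simplifies to NOT (((NOT N OR K) OR N)).
    N = True: this becomes NOT ((K OR True)) = False.
    N = False: this becomes NOT ((True OR False)) = False.
So the whole conjunction is unsatisfiable.

Unsatisfiable — no assignment works.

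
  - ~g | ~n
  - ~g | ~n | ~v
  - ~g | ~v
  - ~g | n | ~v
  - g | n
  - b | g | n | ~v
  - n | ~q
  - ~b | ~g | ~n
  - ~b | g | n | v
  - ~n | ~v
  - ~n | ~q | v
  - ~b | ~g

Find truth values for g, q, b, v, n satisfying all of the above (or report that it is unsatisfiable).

Set g = True.
  then (~g | ~n) forces n = False.
  then (~g | ~v) forces v = False.
  then (n | ~q) forces q = False.
  then (~b | ~g) forces b = False.
All clauses satisfied.

g = True; q = False; b = False; v = False; n = False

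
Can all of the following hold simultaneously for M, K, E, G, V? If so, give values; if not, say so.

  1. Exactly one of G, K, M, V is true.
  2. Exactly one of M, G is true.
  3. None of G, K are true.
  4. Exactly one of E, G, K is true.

M = True, K = False, E = True, G = False, V = False

  (1) {G, K, M, V}: 1 true — exactly one ✓
  (2) {M, G}: 1 true — exactly one ✓
  (3) {G, K}: 0 true — none ✓
  (4) {E, G, K}: 1 true — exactly one ✓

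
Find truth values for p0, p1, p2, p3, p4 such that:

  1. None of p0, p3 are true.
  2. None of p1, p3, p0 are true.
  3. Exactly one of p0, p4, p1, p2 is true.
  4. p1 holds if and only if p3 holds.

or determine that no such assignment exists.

p0=F, p1=F, p2=T, p3=F, p4=F

  (1) {p0, p3}: 0 true — none ✓
  (2) {p1, p3, p0}: 0 true — none ✓
  (3) {p0, p4, p1, p2}: 1 true — exactly one ✓
  (4) p1=F, p3=F — same ✓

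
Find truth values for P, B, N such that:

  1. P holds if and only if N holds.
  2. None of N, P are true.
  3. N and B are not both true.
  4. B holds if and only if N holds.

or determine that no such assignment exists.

P = False; B = False; N = False

  (1) P=F, N=F — same ✓
  (2) {N, P}: 0 true — none ✓
  (3) N=F, B=F — not both ✓
  (4) B=F, N=F — same ✓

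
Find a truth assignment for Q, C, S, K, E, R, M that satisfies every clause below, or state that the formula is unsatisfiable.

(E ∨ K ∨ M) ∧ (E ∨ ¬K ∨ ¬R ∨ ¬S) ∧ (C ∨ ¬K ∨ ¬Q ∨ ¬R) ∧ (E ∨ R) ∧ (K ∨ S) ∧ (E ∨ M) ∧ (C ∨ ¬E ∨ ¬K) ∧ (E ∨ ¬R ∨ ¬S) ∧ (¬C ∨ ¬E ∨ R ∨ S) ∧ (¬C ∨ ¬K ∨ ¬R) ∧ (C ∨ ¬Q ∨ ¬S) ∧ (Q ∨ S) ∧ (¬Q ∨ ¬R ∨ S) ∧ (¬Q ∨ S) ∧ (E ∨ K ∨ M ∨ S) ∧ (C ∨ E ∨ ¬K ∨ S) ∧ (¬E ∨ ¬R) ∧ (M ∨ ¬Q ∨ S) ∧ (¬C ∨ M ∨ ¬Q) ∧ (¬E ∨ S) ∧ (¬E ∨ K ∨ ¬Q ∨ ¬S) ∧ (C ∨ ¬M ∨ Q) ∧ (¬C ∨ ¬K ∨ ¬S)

Q = False; C = False; S = True; K = False; E = True; R = False; M = False

Set Q = False.
  then (Q ∨ S) forces S = True.
Set C = False.
  then (C ∨ ¬M ∨ Q) forces M = False.
  then (E ∨ M) forces E = True.
  then (C ∨ ¬E ∨ ¬K) forces K = False.
  then (¬E ∨ ¬R) forces R = False.
All clauses satisfied.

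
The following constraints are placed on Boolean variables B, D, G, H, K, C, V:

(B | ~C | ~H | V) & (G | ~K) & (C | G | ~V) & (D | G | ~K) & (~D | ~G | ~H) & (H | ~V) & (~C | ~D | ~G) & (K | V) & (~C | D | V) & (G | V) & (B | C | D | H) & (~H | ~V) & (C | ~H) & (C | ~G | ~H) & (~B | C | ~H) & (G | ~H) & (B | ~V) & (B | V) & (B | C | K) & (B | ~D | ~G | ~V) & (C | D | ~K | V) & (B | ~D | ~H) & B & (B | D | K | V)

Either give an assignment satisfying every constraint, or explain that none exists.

B = True, D = True, G = True, H = False, K = True, C = False, V = False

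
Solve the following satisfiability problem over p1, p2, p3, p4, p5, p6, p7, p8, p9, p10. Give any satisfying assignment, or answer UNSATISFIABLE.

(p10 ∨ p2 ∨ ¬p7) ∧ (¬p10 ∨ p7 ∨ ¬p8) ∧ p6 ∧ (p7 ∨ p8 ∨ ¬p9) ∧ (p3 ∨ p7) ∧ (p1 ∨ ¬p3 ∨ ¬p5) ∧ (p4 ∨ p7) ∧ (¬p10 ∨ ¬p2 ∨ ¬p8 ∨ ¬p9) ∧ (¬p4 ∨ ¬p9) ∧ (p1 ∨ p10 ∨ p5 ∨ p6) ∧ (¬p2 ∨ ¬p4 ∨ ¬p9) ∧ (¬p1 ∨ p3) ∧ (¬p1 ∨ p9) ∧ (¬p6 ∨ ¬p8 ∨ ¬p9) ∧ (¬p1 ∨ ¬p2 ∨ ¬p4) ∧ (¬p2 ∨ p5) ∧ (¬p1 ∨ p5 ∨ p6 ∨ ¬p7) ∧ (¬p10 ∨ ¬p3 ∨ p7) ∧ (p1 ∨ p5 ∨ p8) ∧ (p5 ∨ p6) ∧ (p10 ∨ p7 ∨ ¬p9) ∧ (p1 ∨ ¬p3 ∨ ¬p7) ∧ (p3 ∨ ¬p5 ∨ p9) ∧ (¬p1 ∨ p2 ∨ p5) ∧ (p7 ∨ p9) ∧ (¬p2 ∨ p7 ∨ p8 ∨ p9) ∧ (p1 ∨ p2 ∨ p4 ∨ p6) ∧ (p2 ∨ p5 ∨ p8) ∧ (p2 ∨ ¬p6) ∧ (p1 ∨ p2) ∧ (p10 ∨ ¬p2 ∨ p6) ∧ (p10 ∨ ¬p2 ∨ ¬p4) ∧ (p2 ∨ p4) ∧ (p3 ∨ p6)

p1: True, p2: True, p3: True, p4: False, p5: True, p6: True, p7: True, p8: False, p9: True, p10: True

Unit clause (p6) forces p6 = True.
In (p2 ∨ ¬p6) only p2 is left, so p2 = True.
In (¬p2 ∨ p5) only p5 is left, so p5 = True.
Set p1 = True.
  then (¬p1 ∨ p3) forces p3 = True.
  then (¬p1 ∨ p9) forces p9 = True.
  then (¬p6 ∨ ¬p8 ∨ ¬p9) forces p8 = False.
  then (¬p1 ∨ ¬p2 ∨ ¬p4) forces p4 = False.
  then (p7 ∨ p8 ∨ ¬p9) forces p7 = True.
Set p10 = True.
All clauses satisfied.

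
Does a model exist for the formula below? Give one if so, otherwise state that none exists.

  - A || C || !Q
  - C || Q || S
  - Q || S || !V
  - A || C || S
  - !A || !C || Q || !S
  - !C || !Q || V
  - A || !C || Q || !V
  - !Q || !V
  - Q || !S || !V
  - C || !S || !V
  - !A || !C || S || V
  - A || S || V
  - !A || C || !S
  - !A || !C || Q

A = False, C = True, V = False, Q = False, S = True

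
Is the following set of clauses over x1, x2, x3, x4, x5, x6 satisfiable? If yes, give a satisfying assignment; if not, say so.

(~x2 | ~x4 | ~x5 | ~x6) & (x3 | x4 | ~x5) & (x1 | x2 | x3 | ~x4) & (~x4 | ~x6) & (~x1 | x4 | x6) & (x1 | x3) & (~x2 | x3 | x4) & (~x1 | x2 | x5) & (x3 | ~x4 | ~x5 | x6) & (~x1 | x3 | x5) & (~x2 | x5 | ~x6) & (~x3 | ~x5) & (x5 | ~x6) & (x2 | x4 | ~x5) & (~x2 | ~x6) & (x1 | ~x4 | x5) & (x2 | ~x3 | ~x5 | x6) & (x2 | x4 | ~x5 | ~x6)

Set x1 = False.
  then (x1 | x3) forces x3 = True.
  then (~x3 | ~x5) forces x5 = False.
  then (x5 | ~x6) forces x6 = False.
  then (x1 | ~x4 | x5) forces x4 = False.
Set x2 = False.
All clauses satisfied.

x1 = False, x2 = False, x3 = True, x4 = False, x5 = False, x6 = False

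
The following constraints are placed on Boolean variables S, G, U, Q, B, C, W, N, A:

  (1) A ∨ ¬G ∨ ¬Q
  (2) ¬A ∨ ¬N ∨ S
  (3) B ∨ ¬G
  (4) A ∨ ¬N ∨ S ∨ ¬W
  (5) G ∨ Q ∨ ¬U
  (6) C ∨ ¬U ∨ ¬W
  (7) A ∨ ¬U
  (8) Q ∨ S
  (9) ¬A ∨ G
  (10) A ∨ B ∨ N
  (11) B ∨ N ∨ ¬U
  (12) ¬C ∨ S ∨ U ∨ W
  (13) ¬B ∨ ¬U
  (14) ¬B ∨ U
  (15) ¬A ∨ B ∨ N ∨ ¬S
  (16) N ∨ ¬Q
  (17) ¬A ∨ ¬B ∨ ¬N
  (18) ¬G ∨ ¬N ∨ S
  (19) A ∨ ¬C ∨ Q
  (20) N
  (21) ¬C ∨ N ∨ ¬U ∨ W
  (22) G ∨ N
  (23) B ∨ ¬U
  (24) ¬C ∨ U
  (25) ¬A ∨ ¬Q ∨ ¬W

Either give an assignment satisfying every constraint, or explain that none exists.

S: False; G: False; U: False; Q: True; B: False; C: False; W: False; N: True; A: False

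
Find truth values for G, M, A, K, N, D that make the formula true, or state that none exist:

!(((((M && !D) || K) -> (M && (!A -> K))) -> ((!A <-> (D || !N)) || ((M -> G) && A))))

G=T, M=F, A=F, K=F, N=T, D=F

  !(((((M && !D) || K) -> (M && (!A -> K))) -> ((!A <-> (D || !N)) || ((M -> G) && A)))) = True
    (((M && !D) || K) -> (M && (!A -> K))) -> ((!A <-> (D || !N)) || ((M -> G) && A)) = False
      ((M && !D) || K) -> (M && (!A -> K)) = True
        (M && !D) || K = False
          M && !D = False
            !D = True
        M && (!A -> K) = False
          !A -> K = False
            !A = True
      (!A <-> (D || !N)) || ((M -> G) && A) = False
        !A <-> (D || !N) = False
          !A = True
          D || !N = False
            !N = False
        (M -> G) && A = False
          M -> G = True
The formula evaluates to True.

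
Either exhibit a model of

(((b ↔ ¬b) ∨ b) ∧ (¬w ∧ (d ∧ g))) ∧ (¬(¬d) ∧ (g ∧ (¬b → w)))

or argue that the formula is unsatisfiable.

w = False; b = True; d = True; g = True

  ((b ↔ ¬b) ∨ b) ∧ (¬w ∧ (d ∧ g)) = True
    (b ↔ ¬b) ∨ b = True
      b ↔ ¬b = False
        ¬b = False
    ¬w ∧ (d ∧ g) = True
      ¬w = True
      d ∧ g = True
  ¬(¬d) ∧ (g ∧ (¬b → w)) = True
    ¬(¬d) = True
      ¬d = False
    g ∧ (¬b → w) = True
      ¬b → w = True
        ¬b = False
Both conjuncts True, so the formula holds.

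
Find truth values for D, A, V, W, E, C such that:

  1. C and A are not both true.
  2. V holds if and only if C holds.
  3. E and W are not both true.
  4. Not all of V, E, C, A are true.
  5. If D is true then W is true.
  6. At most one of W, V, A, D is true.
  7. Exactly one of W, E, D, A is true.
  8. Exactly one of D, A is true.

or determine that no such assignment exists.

D: False, A: True, V: False, W: False, E: False, C: False

  (1) C=F, A=T — not both ✓
  (2) V=F, C=F — same ✓
  (3) E=F, W=F — not both ✓
  (4) {V, E, C, A}: 1/4 true — not all ✓
  (5) D=F ⇒ W: vacuous ✓
  (6) {W, V, A, D}: 1 true — at most one ✓
  (7) {W, E, D, A}: 1 true — exactly one ✓
  (8) {D, A}: 1 true — exactly one ✓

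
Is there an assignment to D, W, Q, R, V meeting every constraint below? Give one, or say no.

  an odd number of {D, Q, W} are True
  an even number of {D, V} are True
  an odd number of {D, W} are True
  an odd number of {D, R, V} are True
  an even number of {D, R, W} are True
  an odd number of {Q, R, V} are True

D = False; W = True; Q = False; R = True; V = False

{D, Q, W}: 1 true → odd ✓
{D, V}: 0 true → even ✓
{D, W}: 1 true → odd ✓
{D, R, V}: 1 true → odd ✓
{D, R, W}: 2 true → even ✓
{Q, R, V}: 1 true → odd ✓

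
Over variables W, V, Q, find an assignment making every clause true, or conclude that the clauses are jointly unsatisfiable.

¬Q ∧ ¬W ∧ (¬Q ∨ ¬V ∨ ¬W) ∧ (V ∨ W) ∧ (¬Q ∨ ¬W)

W = False; V = True; Q = False

Unit clause (¬Q) forces Q = False.
Unit clause (¬W) forces W = False.
In (V ∨ W) only V is left, so V = True.
Check each clause:
  (¬Q): ¬Q holds.
  (¬W): ¬W holds.
  (¬Q ∨ ¬V ∨ ¬W): ¬Q holds.
  (V ∨ W): V holds.
  (¬Q ∨ ¬W): ¬Q holds.
All clauses satisfied.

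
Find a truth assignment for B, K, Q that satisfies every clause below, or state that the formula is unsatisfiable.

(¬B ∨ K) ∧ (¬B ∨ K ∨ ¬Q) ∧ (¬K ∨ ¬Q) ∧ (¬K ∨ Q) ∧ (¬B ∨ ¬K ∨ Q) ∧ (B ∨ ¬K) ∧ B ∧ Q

UNSATISFIABLE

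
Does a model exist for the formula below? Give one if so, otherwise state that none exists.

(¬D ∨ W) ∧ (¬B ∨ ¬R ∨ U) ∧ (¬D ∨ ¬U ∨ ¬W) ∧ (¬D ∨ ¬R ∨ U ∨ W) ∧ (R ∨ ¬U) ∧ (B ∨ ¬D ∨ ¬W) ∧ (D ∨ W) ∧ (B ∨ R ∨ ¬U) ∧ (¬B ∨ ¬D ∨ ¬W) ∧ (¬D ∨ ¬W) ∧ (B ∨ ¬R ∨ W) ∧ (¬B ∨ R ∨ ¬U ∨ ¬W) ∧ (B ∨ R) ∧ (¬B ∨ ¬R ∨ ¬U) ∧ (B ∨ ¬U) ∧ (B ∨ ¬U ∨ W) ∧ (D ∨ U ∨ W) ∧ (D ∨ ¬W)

Unsatisfiable — no assignment works.

Case D = True:
  (¬D ∨ W) forces W = True.
  Clause (¬D ∨ ¬W) is falsified — contradiction.
Case D = False:
  (D ∨ W) forces W = True.
  Clause (D ∨ ¬W) is falsified — contradiction.
Both cases fail, so the formula is unsatisfiable.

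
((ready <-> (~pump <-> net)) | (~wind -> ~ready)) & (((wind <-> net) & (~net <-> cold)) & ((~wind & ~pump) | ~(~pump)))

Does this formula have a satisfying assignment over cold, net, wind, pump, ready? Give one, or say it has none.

cold = True; net = False; wind = False; pump = False; ready = False

  (ready <-> (~pump <-> net)) | (~wind -> ~ready) = True
    ready <-> (~pump <-> net) = True
      ~pump <-> net = False
        ~pump = True
    ~wind -> ~ready = True
      ~wind = True
      ~ready = True
  ((wind <-> net) & (~net <-> cold)) & ((~wind & ~pump) | ~(~pump)) = True
    (wind <-> net) & (~net <-> cold) = True
      wind <-> net = True
      ~net <-> cold = True
        ~net = True
    (~wind & ~pump) | ~(~pump) = True
      ~wind & ~pump = True
        ~wind = True
        ~pump = True
      ~(~pump) = False
        ~pump = True
Both conjuncts True, so the formula holds.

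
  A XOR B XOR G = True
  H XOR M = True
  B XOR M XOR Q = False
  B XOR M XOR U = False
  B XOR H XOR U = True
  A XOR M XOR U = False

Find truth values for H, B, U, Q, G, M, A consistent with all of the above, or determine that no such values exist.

H=T, B=T, U=T, Q=T, G=T, M=F, A=T

A XOR B XOR G = T XOR T XOR T = True ✓
H XOR M = T XOR F = True ✓
B XOR M XOR Q = T XOR F XOR T = False ✓
B XOR M XOR U = T XOR F XOR T = False ✓
B XOR H XOR U = T XOR T XOR T = True ✓
A XOR M XOR U = T XOR F XOR T = False ✓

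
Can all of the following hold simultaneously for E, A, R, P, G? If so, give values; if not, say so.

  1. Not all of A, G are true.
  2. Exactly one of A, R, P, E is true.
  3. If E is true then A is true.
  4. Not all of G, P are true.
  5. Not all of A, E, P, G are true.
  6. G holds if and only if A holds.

E = False, A = False, R = False, P = True, G = False

  (1) {A, G}: 0/2 true — not all ✓
  (2) {A, R, P, E}: 1 true — exactly one ✓
  (3) E=F ⇒ A: vacuous ✓
  (4) {G, P}: 1/2 true — not all ✓
  (5) {A, E, P, G}: 1/4 true — not all ✓
  (6) G=F, A=F — same ✓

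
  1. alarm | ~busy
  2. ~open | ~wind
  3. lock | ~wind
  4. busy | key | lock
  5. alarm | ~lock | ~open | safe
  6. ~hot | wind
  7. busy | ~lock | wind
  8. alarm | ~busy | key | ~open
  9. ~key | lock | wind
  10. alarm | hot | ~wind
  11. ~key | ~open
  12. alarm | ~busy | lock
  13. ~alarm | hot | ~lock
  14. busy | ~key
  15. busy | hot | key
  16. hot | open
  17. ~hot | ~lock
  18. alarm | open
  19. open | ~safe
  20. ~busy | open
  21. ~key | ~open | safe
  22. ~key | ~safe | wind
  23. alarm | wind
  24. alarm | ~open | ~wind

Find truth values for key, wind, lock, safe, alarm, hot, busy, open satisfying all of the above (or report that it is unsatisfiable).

key: False; wind: False; lock: False; safe: False; alarm: True; hot: False; busy: True; open: True

Try key = True:
  (~key | ~open) forces open = False.
  (busy | ~key) forces busy = True.
  clause (~busy | open) is falsified — backtrack.
So key = False.
Set wind = False.
  then (~hot | wind) forces hot = False.
  then (busy | hot | key) forces busy = True.
  then (hot | open) forces open = True.
  then (alarm | wind) forces alarm = True.
  then (~alarm | hot | ~lock) forces lock = False.
Set safe = False.
All clauses satisfied.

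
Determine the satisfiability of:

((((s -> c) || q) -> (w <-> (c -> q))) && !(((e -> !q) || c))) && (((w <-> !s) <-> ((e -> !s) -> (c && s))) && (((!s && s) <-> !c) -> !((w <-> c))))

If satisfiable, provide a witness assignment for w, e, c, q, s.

Case c = True: the conjunct !(((e -> !q) || c)) becomes !(((e -> !q) || True)) = False.
Case c = False: the formula simplifies to (((!s || q) -> w) && !((e -> !q))) && (((w <-> !s) <-> !((e -> !s))) && ((!s && s) -> !(!w))).
  q = True: simplifies to (w && !(!e)) && (((w <-> !s) <-> !((e -> !s))) && ((!s && s) -> !(!w))).
    w = True: simplifies to !(!e) && (!s <-> !((e -> !s))).
      e = True: simplifies to !s <-> !(!s).
        s = True: this becomes !True <-> !False = False.
        s = False: this becomes !False <-> !True = False.
      e = False: the conjunct !(!e) becomes !(!False) = False.
    w = False: the conjunct w is False.
  q = False: the conjunct !((e -> !q)) becomes !((e -> True)) = False.
Both cases fail — unsatisfiable.

The formula is unsatisfiable.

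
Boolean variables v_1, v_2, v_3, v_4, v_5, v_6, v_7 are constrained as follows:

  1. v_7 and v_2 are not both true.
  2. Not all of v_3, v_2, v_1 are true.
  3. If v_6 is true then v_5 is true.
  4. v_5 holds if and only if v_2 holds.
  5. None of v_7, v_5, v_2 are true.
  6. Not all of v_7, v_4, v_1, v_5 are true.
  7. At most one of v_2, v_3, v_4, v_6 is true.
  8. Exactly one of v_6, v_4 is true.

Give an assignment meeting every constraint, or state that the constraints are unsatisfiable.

v_1: True; v_2: False; v_3: False; v_4: True; v_5: False; v_6: False; v_7: False

  (1) v_7=F, v_2=F — not both ✓
  (2) {v_3, v_2, v_1}: 1/3 true — not all ✓
  (3) v_6=F ⇒ v_5: vacuous ✓
  (4) v_5=F, v_2=F — same ✓
  (5) {v_7, v_5, v_2}: 0 true — none ✓
  (6) {v_7, v_4, v_1, v_5}: 2/4 true — not all ✓
  (7) {v_2, v_3, v_4, v_6}: 1 true — at most one ✓
  (8) {v_6, v_4}: 1 true — exactly one ✓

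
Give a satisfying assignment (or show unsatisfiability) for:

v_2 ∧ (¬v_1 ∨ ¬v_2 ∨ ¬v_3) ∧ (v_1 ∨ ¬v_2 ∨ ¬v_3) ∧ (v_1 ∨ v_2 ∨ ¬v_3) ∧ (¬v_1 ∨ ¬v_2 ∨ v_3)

Unit clause (v_2) forces v_2 = True.
Try v_1 = True:
  (¬v_1 ∨ ¬v_2 ∨ ¬v_3) forces v_3 = False.
  clause (¬v_1 ∨ ¬v_2 ∨ v_3) is falsified — backtrack.
So v_1 = False.
  then (v_1 ∨ ¬v_2 ∨ ¬v_3) forces v_3 = False.
All clauses satisfied.

v_1 = False; v_2 = True; v_3 = False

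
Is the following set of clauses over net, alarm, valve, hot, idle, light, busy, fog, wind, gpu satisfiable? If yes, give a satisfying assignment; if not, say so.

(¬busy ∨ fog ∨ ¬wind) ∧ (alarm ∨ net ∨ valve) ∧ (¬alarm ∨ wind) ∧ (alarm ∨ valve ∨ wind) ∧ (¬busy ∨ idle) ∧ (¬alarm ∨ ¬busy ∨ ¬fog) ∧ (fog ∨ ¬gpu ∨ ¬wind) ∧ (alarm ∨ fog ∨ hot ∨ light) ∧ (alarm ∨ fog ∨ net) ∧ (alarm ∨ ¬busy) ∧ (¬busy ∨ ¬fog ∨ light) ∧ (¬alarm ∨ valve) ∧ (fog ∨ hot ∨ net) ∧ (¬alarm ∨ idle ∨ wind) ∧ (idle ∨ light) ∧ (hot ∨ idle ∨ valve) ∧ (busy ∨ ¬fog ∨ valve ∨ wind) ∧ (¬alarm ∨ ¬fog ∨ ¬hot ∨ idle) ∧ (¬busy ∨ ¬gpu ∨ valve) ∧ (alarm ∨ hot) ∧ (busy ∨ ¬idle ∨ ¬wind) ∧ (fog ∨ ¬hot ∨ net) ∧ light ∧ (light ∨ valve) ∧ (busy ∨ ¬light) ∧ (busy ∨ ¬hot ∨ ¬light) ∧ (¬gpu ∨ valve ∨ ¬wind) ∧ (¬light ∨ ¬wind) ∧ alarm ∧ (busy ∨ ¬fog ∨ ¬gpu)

Case wind = True:
  (light) forces light = True.
  Clause (¬light ∨ ¬wind) is falsified — contradiction.
Case wind = False:
  (¬alarm ∨ wind) forces alarm = False.
  Clause (alarm) is falsified — contradiction.
Both cases fail, so the formula is unsatisfiable.

Unsatisfiable — no assignment works.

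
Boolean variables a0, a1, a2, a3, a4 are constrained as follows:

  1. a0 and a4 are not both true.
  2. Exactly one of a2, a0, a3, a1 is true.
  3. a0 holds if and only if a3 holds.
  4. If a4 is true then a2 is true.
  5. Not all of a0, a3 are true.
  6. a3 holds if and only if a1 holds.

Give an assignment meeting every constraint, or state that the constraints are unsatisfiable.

a0: False; a1: False; a2: True; a3: False; a4: True

  (1) a0=F, a4=T — not both ✓
  (2) {a2, a0, a3, a1}: 1 true — exactly one ✓
  (3) a0=F, a3=F — same ✓
  (4) a4=T ⇒ a2: T ✓
  (5) {a0, a3}: 0/2 true — not all ✓
  (6) a3=F, a1=F — same ✓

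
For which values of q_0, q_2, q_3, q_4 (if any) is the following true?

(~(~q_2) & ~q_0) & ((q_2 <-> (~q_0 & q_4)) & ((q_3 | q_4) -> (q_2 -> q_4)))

q_0 = False, q_2 = True, q_3 = False, q_4 = True

  ~(~q_2) & ~q_0 = True
    ~(~q_2) = True
      ~q_2 = False
    ~q_0 = True
  (q_2 <-> (~q_0 & q_4)) & ((q_3 | q_4) -> (q_2 -> q_4)) = True
    q_2 <-> (~q_0 & q_4) = True
      ~q_0 & q_4 = True
        ~q_0 = True
    (q_3 | q_4) -> (q_2 -> q_4) = True
      q_3 | q_4 = True
      q_2 -> q_4 = True
Both conjuncts True, so the formula holds.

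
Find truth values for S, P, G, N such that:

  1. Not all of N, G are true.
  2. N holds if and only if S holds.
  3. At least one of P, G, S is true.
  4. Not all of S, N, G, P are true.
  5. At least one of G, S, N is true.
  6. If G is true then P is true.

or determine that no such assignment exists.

S: True, P: False, G: False, N: True

  (1) {N, G}: 1/2 true — not all ✓
  (2) N=T, S=T — same ✓
  (3) {P, G, S}: 1 true — at least one ✓
  (4) {S, N, G, P}: 2/4 true — not all ✓
  (5) {G, S, N}: 2 true — at least one ✓
  (6) G=F ⇒ P: vacuous ✓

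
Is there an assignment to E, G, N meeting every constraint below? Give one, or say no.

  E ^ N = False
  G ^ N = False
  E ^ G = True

The formula is unsatisfiable.

Adding constraints 1, 2, 3 mod 2: every variable appears an even number of times on the left, so the left side is 0.
But the right sides sum to 1 (mod 2). 0 ≠ 1 — the system is inconsistent.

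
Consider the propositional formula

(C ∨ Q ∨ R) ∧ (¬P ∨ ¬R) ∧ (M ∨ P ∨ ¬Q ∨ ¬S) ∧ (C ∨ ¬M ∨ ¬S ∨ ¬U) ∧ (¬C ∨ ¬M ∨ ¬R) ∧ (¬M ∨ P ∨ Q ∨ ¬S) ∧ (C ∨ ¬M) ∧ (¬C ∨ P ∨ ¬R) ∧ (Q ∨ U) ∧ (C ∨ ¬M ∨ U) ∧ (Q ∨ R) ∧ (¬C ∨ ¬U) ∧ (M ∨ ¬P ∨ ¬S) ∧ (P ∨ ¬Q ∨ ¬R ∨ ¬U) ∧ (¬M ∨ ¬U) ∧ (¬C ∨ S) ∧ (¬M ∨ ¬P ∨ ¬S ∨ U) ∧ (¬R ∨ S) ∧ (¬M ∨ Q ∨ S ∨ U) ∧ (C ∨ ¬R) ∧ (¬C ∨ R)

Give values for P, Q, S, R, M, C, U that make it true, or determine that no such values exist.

P: True, Q: True, S: False, R: False, M: False, C: False, U: False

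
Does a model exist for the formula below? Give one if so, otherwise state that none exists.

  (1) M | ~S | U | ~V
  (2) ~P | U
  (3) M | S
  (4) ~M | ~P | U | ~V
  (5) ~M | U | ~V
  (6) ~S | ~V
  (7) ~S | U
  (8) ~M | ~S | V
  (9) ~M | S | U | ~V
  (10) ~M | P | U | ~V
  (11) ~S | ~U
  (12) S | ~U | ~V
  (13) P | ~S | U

Set P = True.
  then (~P | U) forces U = True.
  then (~S | ~U) forces S = False.
  then (S | ~U | ~V) forces V = False.
  then (M | S) forces M = True.
All clauses satisfied.

P = True; V = False; S = False; U = True; M = True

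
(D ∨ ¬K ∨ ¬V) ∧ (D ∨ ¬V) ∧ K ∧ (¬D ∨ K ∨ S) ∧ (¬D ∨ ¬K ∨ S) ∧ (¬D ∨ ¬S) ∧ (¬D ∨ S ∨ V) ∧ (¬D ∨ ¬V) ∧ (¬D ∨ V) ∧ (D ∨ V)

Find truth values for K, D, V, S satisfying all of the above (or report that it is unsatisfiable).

UNSATISFIABLE

Case D = True:
  (K) forces K = True.
  (¬D ∨ ¬K ∨ S) forces S = True.
  Clause (¬D ∨ ¬S) is falsified — contradiction.
Case D = False:
  (D ∨ ¬V) forces V = False.
  Clause (D ∨ V) is falsified — contradiction.
Both cases fail, so the formula is unsatisfiable.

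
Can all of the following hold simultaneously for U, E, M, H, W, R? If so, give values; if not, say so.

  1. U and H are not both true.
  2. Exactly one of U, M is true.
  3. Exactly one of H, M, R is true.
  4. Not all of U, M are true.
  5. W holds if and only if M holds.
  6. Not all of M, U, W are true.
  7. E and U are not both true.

U = False; E = False; M = True; H = False; W = True; R = False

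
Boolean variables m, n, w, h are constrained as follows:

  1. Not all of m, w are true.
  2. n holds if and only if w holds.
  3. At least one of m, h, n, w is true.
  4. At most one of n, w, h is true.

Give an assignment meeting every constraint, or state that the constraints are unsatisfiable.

m=F; n=F; w=F; h=T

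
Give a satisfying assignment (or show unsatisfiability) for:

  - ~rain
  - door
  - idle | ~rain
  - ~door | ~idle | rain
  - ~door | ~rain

Unit clause (~rain) forces rain = False.
Unit clause (door) forces door = True.
In (~door | ~idle | rain) only ~idle is left, so idle = False.
All clauses satisfied.

rain = False; idle = False; door = True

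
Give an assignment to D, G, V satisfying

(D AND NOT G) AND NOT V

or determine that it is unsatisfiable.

D = True, G = False, V = False

  D AND NOT G = True
    NOT G = True
  NOT V = True
Both conjuncts True, so the formula holds.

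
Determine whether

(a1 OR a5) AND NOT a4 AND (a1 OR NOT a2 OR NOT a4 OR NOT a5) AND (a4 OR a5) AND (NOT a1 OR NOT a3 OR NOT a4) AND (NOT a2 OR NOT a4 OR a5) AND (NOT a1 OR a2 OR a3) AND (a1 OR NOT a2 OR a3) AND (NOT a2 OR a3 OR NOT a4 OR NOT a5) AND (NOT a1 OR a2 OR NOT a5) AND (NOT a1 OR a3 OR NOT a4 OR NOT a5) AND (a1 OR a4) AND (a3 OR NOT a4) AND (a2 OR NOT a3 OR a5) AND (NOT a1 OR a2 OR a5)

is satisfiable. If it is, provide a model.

a1: True, a2: True, a3: False, a4: False, a5: True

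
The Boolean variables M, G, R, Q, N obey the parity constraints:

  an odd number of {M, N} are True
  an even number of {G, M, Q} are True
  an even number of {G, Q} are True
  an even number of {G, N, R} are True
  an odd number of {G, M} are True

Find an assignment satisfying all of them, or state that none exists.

M = False; G = True; R = False; Q = True; N = True

{M, N}: 1 true → odd ✓
{G, M, Q}: 2 true → even ✓
{G, Q}: 2 true → even ✓
{G, N, R}: 2 true → even ✓
{G, M}: 1 true → odd ✓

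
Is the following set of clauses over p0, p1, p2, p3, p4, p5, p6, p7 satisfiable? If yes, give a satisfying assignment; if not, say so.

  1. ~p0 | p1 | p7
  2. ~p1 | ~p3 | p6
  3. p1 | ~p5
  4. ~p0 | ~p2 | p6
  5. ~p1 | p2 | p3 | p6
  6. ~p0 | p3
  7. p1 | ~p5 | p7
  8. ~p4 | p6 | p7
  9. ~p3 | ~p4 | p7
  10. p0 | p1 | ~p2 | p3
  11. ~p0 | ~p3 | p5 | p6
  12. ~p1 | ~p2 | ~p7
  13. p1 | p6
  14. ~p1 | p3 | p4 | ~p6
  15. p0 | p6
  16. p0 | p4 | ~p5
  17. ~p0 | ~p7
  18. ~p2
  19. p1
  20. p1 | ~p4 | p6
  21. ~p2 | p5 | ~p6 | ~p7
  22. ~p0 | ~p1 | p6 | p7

p0=F, p1=T, p2=F, p3=F, p4=T, p5=T, p6=T, p7=T

Unit clause (~p2) forces p2 = False.
Unit clause (p1) forces p1 = True.
Set p0 = False.
  then (p0 | p6) forces p6 = True.
Set p3 = False.
  then (~p1 | p3 | p4 | ~p6) forces p4 = True.
Set p5 = True.
Set p7 = True.
All clauses satisfied.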